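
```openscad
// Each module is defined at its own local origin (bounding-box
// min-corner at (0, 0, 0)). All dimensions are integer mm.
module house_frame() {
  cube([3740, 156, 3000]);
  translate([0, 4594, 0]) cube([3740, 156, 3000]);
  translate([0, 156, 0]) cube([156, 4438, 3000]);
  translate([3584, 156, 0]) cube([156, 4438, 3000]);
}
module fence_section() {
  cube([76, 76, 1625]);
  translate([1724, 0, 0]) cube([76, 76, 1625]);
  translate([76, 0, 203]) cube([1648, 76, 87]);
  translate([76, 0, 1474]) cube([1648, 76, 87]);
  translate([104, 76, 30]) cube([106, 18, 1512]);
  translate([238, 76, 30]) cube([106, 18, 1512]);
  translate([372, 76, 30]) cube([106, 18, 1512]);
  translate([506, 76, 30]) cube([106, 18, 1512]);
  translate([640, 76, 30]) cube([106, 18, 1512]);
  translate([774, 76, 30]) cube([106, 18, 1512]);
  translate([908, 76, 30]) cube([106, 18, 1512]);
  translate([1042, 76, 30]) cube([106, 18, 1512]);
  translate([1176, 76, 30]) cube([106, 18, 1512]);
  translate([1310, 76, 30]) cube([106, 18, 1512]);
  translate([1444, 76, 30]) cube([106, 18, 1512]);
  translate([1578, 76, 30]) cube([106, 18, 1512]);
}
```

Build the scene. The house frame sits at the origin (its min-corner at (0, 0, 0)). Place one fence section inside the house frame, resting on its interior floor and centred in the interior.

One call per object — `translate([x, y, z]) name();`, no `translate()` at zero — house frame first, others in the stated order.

house_frame();
translate([970, 2328, 0]) fence_section();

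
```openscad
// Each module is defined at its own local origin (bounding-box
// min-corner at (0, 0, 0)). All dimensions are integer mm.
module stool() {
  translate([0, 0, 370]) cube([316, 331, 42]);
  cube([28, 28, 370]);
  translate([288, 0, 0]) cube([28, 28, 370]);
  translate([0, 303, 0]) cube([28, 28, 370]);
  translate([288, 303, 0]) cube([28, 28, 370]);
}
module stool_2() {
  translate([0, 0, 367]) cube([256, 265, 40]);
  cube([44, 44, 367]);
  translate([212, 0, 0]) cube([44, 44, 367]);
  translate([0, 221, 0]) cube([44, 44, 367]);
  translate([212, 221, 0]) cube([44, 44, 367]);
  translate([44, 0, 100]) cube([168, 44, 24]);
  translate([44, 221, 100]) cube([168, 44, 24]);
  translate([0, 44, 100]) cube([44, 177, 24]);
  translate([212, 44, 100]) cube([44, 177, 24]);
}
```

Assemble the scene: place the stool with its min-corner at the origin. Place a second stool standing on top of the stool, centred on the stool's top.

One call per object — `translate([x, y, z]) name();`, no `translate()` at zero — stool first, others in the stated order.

stool();
translate([30, 33, 412]) stool_2();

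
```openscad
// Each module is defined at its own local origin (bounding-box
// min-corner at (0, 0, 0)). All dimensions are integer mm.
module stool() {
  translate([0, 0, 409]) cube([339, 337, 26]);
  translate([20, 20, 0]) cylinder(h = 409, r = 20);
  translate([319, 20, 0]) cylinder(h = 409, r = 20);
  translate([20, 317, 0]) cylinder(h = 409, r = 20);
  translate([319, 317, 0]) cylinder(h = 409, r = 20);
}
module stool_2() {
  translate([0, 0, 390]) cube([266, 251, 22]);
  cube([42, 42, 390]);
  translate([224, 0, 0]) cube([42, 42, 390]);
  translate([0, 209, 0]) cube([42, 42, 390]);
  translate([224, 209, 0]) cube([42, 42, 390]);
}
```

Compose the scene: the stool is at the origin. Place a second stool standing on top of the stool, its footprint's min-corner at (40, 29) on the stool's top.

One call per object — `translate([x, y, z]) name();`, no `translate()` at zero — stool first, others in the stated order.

stool();
translate([40, 29, 435]) stool_2();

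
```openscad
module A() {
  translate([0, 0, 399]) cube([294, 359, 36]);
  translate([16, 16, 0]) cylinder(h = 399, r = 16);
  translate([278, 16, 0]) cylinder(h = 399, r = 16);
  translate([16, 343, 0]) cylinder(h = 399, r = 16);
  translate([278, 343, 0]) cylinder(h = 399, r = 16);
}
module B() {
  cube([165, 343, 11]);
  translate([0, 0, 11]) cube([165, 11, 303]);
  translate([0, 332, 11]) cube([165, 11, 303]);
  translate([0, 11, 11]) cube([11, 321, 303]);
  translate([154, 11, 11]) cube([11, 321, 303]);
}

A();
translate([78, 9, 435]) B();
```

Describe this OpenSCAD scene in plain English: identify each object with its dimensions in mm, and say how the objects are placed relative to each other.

A is a four-legged stool. The seat is a 294×359×36 mm slab whose top surface is at z = 435 mm; four round legs, each 32 mm in diameter, run from the floor (z = 0) to the underside of the seat, each leg's axis is inset half a diameter from the nearest pair of seat edges (so the leg's bounding box is flush with the corner).

B is an open storage box with external size 165×343×314 mm and wall thickness 11 mm (the base is also 11 mm thick). The base covers the whole footprint; the four walls stand on the base, with the y-facing walls full-width and the x-facing walls fitting between their inner faces.

The open box is on top of the stool.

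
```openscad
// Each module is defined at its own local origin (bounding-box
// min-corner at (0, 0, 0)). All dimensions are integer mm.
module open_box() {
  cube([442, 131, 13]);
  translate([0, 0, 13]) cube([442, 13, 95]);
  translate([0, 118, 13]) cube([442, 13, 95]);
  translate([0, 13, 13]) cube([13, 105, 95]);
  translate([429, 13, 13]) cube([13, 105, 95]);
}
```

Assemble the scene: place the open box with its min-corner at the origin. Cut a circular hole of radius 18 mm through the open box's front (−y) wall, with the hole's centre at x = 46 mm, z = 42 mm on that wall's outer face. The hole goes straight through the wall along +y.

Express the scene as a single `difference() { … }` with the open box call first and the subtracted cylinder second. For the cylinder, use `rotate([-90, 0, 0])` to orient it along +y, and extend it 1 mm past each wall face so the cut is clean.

difference() {
  open_box();
  translate([46, -1, 42]) rotate([-90, 0, 0]) cylinder(h = 15, r = 18);
}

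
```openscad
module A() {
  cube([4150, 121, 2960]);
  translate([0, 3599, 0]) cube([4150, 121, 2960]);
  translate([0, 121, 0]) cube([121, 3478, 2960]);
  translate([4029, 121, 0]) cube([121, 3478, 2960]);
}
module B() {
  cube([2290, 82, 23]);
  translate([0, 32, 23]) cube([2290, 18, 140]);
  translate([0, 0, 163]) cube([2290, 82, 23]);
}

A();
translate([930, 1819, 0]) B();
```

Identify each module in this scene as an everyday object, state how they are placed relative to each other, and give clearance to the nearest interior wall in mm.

Clearances: x = 809, y = 1698; minimum 809 mm.

A is a house frame. B is an I-beam. The I-beam sits inside the house frame, centred. The clearance to the nearest interior wall is 809 mm.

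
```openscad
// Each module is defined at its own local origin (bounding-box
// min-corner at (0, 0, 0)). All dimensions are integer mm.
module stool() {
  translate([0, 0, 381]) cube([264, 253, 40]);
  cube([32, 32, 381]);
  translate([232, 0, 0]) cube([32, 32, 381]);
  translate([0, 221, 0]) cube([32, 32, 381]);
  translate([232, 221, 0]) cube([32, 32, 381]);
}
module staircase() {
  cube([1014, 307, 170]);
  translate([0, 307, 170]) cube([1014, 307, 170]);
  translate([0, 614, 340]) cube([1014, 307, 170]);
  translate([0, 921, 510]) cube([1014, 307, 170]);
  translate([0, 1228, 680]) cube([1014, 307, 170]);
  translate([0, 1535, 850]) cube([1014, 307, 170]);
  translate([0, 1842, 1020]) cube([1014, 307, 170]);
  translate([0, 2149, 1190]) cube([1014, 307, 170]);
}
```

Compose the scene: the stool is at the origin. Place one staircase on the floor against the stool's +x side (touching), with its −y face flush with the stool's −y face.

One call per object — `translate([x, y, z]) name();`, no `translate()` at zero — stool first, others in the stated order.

stool();
translate([264, 0, 0]) staircase();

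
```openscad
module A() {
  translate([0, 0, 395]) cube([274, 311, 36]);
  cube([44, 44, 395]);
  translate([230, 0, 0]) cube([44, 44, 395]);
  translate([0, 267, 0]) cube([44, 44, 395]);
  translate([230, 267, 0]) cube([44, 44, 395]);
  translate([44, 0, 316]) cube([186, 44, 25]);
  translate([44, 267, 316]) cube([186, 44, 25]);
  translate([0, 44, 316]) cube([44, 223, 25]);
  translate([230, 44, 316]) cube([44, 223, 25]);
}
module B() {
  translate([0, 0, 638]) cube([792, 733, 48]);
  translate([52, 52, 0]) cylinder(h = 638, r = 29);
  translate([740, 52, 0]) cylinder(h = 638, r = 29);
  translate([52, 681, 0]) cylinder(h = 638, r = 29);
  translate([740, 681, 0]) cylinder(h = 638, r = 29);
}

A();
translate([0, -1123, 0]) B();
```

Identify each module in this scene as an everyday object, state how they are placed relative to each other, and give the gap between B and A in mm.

The table's nearest face is 390 mm from the stool's −y face.

A is a stool. B is a table. The table is on the floor beside the stool on its −y side. The gap between the table and the stool is 390 mm.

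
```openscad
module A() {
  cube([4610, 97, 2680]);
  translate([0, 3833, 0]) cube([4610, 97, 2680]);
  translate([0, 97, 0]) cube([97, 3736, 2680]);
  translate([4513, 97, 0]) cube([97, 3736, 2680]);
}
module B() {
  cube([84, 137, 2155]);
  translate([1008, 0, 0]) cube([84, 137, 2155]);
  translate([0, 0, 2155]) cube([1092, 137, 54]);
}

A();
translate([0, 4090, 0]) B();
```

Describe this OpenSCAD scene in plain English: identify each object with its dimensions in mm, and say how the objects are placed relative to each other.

A is a box-shaped house frame (walls only): outside footprint 4610×3930 mm, wall height 2680 mm, wall thickness 97 mm. The two y-facing walls run the full x-width; the two x-facing walls fit between the inner faces of the y-facing walls.

B is a door frame. The clear opening is 924 mm wide and 2155 mm high. Two 84 mm wide jambs, 137 mm deep, stand either side of the opening from the floor to the top of the opening. A 54 mm thick head sits across the top of both jambs, spanning the full outside width of the frame.

The door frame is on the floor beside the house frame on its +y side.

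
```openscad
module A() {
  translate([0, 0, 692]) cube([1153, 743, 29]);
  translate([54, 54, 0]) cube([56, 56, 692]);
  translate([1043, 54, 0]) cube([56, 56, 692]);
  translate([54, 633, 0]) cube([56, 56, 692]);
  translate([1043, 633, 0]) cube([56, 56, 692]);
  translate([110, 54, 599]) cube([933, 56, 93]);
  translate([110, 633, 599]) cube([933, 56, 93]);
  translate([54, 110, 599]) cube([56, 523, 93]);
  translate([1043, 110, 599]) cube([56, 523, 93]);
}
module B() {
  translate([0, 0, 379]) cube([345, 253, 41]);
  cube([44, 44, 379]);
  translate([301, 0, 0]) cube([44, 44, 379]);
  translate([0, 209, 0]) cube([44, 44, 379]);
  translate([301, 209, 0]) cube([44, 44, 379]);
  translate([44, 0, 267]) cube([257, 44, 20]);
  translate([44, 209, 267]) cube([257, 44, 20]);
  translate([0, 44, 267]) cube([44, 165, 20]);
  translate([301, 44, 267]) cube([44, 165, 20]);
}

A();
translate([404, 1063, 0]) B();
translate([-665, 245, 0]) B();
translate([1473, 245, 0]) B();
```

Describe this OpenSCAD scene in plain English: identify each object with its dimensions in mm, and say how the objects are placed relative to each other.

A is a rectangular dining table. The top is 1153×743×29 mm with its upper surface at z = 721 mm. It stands on four 56×56 mm square legs, each inset 54 mm from the nearest pair of top edges, running from the floor to the underside of the top. Four apron rails, 56 mm thick and 93 mm tall, run between adjacent legs with their top edges flush with the underside of the top and their outer faces flush with the legs' outer faces.

B is a simple wooden stool: a rectangular seat 345 mm (x) by 253 mm (y), 41 mm thick, top face at z = 420 mm, on four square legs, each 44×44 mm in cross-section. The legs rest on z = 0, each flush with a corner of the seat. Four stretchers, 44 mm wide and 20 mm tall, connect adjacent legs with their undersides at z = 267 mm, each running between the inner faces of the legs it joins and aligned with the legs' outer faces on the other axis.

Three stools sit around the table at the +y, −x, +x sides.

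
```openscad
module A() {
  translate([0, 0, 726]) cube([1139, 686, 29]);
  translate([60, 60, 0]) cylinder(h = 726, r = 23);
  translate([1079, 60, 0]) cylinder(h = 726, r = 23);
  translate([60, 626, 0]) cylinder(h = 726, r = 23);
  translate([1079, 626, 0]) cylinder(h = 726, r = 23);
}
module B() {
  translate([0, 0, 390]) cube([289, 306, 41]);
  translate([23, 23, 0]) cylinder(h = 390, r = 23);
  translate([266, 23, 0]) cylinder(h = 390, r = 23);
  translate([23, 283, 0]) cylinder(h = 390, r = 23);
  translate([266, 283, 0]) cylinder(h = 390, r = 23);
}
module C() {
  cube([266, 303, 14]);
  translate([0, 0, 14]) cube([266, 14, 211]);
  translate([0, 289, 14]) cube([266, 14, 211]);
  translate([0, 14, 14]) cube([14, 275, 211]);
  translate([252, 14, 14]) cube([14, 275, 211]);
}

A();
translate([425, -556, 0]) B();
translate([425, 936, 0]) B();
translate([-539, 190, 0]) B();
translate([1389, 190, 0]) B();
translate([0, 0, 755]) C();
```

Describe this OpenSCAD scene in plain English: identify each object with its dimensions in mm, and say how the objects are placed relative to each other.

A is a table: top 1139 mm (x) × 686 mm (y), 29 mm thick, upper face at z = 755 mm, on four round legs of 46 mm diameter, each leg's bounding box inset 37 mm from the nearest pair of top edges, running from z = 0 to the bottom of the top.

B is a four-legged stool. The seat is 289×306 mm, 41 mm thick, top at z = 431 mm. It stands on four round legs, each 46 mm in diameter, from z = 0 to the seat underside, each leg's axis is inset half a diameter from the nearest pair of seat edges (so the leg's bounding box is flush with the corner).

C is an open storage box with external size 266×303×225 mm and wall thickness 14 mm (the base is also 14 mm thick). The base covers the whole footprint; the four walls stand on the base, with the y-facing walls full-width and the x-facing walls fitting between their inner faces.

Four stools sit around the table at the −y, +y, −x, +x sides. The open box is on top of the table.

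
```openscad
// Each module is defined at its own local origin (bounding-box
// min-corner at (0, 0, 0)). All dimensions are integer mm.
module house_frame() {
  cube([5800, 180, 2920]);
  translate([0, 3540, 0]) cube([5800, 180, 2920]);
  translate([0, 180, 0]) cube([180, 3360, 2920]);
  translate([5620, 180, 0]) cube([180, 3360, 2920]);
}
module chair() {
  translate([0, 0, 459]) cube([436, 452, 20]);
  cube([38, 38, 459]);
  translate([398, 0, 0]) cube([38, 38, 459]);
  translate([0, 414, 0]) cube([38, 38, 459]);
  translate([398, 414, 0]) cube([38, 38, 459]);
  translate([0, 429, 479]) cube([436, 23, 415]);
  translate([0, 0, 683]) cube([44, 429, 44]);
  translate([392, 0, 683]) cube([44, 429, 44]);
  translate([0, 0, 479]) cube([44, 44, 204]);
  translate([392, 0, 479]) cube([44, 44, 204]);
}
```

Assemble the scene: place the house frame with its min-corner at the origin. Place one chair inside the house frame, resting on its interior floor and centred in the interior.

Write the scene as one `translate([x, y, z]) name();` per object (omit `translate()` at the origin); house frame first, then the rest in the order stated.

house_frame();
translate([2682, 1634, 0]) chair();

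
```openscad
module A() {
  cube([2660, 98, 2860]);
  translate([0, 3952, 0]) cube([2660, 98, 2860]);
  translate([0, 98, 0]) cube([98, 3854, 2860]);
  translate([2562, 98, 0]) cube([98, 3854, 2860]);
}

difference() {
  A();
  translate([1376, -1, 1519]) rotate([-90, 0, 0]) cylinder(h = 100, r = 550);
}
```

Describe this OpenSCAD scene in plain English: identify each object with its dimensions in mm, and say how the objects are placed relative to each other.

A is the wall frame of a small rectangular building: four walls, each 2860 mm tall and 98 mm thick, enclosing a footprint 2660 mm (x) by 4050 mm (y) outside-to-outside, with no floor or roof. The front and back walls (the −y and +y sides) span the full width; the two side walls fit between them.

The house frame has a circular hole of radius 550 mm through its front wall, centred at (x = 1376, z = 1519).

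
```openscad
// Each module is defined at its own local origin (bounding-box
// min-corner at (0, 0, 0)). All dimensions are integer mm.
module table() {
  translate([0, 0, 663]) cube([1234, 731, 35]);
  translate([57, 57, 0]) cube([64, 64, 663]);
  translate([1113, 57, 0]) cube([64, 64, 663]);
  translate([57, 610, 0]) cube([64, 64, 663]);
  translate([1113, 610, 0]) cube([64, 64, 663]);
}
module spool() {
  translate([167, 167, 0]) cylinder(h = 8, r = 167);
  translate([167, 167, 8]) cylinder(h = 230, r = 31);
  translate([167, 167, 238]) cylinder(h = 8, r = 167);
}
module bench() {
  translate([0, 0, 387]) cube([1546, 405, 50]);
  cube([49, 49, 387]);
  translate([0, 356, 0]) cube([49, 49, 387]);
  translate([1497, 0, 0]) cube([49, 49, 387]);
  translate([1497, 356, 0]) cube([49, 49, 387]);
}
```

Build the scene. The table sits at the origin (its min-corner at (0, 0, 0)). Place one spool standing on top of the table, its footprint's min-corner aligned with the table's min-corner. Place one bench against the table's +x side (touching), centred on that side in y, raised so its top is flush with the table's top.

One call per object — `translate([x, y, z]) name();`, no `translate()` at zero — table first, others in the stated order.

table();
translate([0, 0, 698]) spool();
translate([1234, 163, 261]) bench();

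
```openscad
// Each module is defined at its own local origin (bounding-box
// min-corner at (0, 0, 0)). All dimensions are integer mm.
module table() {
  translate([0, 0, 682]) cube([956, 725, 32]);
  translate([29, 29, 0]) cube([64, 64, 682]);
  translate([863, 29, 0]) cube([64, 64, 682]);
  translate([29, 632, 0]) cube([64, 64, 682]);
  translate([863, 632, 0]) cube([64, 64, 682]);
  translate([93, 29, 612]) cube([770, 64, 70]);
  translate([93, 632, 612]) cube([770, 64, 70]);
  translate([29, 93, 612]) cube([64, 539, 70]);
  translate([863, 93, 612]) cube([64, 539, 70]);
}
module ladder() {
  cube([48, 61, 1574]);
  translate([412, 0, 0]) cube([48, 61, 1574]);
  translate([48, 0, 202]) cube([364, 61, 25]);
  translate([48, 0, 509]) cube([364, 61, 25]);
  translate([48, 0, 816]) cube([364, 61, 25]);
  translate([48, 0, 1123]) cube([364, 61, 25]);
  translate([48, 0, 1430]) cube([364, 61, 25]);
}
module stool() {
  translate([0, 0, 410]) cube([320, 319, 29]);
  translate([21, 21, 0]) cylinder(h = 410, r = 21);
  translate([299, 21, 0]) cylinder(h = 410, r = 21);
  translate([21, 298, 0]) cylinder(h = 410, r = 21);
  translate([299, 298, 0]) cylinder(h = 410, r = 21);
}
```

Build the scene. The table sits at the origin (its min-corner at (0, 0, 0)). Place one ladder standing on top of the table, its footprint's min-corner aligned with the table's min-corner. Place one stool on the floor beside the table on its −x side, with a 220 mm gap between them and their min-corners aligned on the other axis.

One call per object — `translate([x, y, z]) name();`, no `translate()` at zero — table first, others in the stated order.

table();
translate([0, 0, 714]) ladder();
translate([-540, 0, 0]) stool();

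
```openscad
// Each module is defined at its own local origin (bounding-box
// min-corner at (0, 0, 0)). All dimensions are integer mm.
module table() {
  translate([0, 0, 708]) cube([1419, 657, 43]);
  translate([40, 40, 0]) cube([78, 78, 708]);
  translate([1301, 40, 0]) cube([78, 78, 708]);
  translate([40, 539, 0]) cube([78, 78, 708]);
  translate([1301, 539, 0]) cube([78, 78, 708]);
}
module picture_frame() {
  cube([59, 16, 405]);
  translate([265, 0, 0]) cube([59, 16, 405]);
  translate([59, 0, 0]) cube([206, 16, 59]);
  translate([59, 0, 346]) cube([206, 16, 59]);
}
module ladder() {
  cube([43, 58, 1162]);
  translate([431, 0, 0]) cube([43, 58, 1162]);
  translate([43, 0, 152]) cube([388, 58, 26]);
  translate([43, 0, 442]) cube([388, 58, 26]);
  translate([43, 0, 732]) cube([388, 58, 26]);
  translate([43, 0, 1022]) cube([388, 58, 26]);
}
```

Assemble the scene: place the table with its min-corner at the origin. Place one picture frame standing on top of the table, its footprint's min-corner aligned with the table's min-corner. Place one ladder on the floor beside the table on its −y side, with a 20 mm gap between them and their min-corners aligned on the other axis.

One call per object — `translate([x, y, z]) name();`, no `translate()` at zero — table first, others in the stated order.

table();
translate([0, 0, 751]) picture_frame();
translate([0, -78, 0]) ladder();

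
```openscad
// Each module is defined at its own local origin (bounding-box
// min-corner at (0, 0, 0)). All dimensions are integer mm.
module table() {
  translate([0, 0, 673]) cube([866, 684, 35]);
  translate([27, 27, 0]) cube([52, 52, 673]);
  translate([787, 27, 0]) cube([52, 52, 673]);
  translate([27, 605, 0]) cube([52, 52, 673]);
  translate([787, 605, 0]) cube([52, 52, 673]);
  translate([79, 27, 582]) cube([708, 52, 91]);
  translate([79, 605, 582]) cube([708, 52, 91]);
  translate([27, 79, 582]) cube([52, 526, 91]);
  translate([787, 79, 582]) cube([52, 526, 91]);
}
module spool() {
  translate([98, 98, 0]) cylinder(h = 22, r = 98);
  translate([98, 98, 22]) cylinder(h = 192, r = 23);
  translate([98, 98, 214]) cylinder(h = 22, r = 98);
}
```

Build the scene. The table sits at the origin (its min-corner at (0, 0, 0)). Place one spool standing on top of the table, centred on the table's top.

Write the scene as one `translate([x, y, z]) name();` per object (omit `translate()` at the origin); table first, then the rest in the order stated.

table();
translate([335, 244, 708]) spool();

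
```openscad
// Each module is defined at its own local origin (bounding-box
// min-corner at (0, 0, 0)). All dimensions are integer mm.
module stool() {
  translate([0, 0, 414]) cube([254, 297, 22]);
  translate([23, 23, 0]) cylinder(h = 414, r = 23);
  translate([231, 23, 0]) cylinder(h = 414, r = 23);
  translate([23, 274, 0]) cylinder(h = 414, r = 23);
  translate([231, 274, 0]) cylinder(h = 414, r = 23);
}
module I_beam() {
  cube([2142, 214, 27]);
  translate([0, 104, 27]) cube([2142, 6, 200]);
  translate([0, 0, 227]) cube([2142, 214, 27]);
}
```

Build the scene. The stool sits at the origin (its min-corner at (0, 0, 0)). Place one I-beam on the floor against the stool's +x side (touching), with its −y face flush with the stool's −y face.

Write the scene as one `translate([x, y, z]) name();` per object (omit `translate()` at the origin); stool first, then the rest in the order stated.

stool();
translate([254, 0, 0]) I_beam();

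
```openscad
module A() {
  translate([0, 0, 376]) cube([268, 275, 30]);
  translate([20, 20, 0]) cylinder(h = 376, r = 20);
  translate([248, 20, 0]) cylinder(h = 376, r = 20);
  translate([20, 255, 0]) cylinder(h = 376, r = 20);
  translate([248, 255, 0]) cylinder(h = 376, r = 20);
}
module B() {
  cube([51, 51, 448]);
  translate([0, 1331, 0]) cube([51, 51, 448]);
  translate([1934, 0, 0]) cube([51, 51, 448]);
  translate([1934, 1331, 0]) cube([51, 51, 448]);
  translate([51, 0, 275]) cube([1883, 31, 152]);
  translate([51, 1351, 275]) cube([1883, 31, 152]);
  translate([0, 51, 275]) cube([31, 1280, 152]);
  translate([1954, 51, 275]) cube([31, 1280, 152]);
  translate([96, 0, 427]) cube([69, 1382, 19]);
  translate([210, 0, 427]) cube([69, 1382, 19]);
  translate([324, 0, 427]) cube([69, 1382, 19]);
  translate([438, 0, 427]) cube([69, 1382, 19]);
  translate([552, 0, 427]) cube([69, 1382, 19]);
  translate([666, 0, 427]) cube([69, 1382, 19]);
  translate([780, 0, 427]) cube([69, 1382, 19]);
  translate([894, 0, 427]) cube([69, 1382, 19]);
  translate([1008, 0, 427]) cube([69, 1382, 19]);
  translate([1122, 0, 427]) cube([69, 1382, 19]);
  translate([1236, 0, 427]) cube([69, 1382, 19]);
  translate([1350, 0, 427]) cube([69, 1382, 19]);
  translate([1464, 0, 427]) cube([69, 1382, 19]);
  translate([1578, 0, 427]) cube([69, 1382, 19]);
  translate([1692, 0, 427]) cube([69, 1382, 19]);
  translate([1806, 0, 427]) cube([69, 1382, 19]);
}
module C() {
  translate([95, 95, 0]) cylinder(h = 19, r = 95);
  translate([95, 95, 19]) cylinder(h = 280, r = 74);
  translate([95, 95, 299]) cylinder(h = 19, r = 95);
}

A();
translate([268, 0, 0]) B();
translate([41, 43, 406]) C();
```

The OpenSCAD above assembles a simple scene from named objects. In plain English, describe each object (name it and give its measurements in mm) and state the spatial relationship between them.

A is a four-legged stool. The seat is 268×275 mm, 30 mm thick, top at z = 406 mm. It stands on four round legs, each 40 mm in diameter, from z = 0 to the seat underside, each leg's axis is inset half a diameter from the nearest pair of seat edges (so the leg's bounding box is flush with the corner).

B is a bed frame 1985 mm long (x) by 1382 mm wide (y). Four 51×51 mm corner posts, 448 mm tall, at the corners of the footprint. Four rails of 31 mm thickness and 152 mm height run between adjacent posts with their undersides at z = 275 mm, their outer faces flush with the outside of the frame (the two x-running rails run between the posts' inner faces; the two y-running rails run between the posts' inner faces). 16 slats, each 69 mm wide (x) and 19 mm thick, lie across the top of the two x-running rails, running the full 1382 mm width of the frame in y; the slats are evenly spaced along x between the inner faces of the end posts with equal gaps (rounded down to the nearest mm) at the −x end and between each pair — any rounding remainder accumulates at the +x end.

C is a spool: two coaxial disc flanges of radius 95 mm and thickness 19 mm, joined by a core cylinder of radius 74 mm and height 280 mm. The lower flange rests on z = 0 and the three cylinders share a vertical axis.

The bed frame is against the stool's +x side, with their −y faces flush. The spool is on top of the stool.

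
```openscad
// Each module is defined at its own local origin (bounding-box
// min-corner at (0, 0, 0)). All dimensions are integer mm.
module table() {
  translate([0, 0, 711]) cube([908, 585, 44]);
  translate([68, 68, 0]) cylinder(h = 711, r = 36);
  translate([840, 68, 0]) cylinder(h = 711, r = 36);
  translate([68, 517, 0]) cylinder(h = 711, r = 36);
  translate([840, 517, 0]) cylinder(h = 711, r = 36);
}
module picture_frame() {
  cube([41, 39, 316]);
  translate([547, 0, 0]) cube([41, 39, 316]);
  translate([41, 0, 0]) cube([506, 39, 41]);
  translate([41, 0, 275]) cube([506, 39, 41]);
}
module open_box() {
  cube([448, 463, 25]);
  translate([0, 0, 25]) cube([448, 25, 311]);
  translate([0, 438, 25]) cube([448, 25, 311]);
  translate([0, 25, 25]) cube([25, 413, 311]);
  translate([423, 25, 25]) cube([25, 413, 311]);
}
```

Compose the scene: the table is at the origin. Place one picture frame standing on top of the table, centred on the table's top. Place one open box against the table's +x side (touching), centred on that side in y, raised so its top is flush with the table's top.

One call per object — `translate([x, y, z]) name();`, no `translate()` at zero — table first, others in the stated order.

table();
translate([160, 273, 755]) picture_frame();
translate([908, 61, 419]) open_box();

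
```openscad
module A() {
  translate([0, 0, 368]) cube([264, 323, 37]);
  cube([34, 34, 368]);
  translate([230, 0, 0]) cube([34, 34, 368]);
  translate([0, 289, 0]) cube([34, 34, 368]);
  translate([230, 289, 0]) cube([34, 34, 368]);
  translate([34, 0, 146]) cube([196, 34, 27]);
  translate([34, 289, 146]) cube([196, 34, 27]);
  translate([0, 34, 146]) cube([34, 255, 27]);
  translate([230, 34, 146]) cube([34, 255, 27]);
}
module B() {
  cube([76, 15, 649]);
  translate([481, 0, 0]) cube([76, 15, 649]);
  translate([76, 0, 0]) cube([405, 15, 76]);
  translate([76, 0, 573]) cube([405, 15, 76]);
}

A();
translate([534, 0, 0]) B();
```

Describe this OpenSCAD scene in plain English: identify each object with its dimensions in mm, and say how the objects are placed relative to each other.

A is a four-legged stool. The seat is a 264×323×37 mm slab whose top surface is at z = 405 mm; four square legs, each 34×34 mm in cross-section, run from the floor (z = 0) to the underside of the seat, each flush with a corner of the seat. Four stretchers, 34 mm wide and 27 mm tall, connect adjacent legs with their undersides at z = 146 mm, each running between the inner faces of the legs it joins and aligned with the legs' outer faces on the other axis.

B is a rectangular picture frame lying in the x–z plane (depth along y). The opening is 405 mm wide (x) by 497 mm tall (z), surrounded by a border 76 mm wide on all four sides. The frame is 15 mm deep and is made of two full-height vertical stiles with two horizontal rails fitted between them.

The picture frame is on the floor beside the stool on its +x side.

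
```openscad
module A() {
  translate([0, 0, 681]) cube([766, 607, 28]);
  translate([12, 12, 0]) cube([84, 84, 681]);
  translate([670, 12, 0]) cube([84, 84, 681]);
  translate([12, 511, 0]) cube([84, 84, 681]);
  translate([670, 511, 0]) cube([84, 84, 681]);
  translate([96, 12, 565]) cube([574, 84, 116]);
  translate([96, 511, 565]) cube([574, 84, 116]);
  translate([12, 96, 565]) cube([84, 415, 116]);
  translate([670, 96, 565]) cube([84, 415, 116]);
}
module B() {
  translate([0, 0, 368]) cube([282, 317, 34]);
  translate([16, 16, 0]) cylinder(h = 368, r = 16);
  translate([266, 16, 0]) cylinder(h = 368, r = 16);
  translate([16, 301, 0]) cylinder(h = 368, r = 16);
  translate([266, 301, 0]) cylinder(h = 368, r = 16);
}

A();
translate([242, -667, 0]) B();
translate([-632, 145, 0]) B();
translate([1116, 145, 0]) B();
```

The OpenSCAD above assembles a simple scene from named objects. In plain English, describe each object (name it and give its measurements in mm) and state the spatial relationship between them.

A is a table with a 766×607 mm rectangular top, 28 mm thick, top surface at z = 709 mm, supported by four 84×84 mm square legs, each inset 12 mm from the nearest pair of top edges, running from the floor. Four apron rails, 84 mm thick and 116 mm tall, run between adjacent legs with their top edges flush with the underside of the top and their outer faces flush with the legs' outer faces.

B is a four-legged stool. The seat is a 282×317×34 mm slab whose top surface is at z = 402 mm; four round legs, each 32 mm in diameter, run from the floor (z = 0) to the underside of the seat, each leg's axis is inset half a diameter from the nearest pair of seat edges (so the leg's bounding box is flush with the corner).

Three stools sit around the table at the −y, −x, +x sides.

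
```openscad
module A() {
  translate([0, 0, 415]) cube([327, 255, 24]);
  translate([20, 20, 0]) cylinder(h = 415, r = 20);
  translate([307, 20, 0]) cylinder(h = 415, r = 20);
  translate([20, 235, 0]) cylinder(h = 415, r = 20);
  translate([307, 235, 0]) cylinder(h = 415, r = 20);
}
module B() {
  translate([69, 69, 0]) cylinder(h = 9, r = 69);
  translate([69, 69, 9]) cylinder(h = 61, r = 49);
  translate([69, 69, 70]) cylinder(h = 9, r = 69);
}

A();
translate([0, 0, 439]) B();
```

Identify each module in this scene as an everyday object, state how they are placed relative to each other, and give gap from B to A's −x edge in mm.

A is a stool. B is a spool. The spool is on top of the stool. The gap from the spool to the stool's −x edge is 0 mm.

The spool's min-x is at 0; the stool's min-x is 0; gap = 0 mm.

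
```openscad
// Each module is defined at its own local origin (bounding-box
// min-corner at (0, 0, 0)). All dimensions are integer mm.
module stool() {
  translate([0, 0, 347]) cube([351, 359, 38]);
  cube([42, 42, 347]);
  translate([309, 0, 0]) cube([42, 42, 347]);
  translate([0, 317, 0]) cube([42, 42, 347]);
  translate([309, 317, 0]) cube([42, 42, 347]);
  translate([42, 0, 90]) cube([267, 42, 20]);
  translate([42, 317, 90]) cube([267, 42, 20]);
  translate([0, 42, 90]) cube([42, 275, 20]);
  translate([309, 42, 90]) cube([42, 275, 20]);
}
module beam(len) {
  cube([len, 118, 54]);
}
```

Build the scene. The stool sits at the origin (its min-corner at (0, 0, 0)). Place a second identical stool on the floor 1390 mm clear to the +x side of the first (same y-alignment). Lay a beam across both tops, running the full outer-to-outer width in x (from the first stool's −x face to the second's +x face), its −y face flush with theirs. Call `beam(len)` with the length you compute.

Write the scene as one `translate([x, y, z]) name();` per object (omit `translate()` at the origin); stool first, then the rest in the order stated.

stool();
translate([1741, 0, 0]) stool();
translate([0, 0, 385]) beam(2092);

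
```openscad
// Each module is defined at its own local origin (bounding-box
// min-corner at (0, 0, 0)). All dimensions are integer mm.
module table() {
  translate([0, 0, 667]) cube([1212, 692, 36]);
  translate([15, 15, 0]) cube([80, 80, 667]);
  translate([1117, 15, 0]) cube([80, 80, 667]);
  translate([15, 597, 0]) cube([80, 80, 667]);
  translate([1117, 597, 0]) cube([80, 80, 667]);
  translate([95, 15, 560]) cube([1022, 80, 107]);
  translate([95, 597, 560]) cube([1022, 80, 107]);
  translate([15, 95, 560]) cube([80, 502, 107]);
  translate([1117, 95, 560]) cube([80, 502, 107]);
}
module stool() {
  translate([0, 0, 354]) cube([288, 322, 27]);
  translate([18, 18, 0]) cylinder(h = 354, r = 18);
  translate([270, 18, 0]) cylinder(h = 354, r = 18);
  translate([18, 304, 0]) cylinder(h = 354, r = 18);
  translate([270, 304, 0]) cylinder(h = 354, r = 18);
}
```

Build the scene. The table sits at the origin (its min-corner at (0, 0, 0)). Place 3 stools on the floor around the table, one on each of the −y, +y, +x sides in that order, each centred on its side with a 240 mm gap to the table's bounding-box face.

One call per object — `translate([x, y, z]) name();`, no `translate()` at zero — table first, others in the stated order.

table();
translate([462, -562, 0]) stool();
translate([462, 932, 0]) stool();
translate([1452, 185, 0]) stool();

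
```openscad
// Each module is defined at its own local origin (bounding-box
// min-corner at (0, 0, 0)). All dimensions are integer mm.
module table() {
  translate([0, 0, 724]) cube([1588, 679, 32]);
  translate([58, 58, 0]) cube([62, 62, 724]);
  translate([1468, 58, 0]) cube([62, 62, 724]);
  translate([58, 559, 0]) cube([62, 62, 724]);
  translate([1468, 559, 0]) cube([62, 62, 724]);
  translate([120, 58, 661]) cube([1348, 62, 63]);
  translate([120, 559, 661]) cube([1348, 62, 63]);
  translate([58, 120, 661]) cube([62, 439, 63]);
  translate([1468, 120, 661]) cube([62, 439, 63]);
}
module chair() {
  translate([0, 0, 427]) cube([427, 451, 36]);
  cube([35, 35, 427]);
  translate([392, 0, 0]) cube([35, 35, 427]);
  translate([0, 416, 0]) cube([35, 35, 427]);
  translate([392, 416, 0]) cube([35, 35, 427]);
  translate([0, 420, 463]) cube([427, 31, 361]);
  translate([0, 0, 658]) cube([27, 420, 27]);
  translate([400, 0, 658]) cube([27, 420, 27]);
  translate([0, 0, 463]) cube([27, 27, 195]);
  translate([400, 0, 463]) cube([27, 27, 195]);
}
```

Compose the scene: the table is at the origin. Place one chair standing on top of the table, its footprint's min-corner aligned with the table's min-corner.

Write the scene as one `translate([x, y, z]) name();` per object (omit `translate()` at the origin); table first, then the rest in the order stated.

table();
translate([0, 0, 756]) chair();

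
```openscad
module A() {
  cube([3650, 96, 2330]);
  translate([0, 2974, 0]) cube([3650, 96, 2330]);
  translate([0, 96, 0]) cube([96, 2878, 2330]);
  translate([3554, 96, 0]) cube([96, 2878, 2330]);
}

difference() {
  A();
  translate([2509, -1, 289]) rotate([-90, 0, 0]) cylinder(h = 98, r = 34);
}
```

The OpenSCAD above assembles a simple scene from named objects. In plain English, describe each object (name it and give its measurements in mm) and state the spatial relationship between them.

A is a box-shaped house frame (walls only): outside footprint 3650×3070 mm, wall height 2330 mm, wall thickness 96 mm. The two y-facing walls run the full x-width; the two x-facing walls fit between the inner faces of the y-facing walls.

The house frame has a circular hole of radius 34 mm through its front wall, centred at (x = 2509, z = 289).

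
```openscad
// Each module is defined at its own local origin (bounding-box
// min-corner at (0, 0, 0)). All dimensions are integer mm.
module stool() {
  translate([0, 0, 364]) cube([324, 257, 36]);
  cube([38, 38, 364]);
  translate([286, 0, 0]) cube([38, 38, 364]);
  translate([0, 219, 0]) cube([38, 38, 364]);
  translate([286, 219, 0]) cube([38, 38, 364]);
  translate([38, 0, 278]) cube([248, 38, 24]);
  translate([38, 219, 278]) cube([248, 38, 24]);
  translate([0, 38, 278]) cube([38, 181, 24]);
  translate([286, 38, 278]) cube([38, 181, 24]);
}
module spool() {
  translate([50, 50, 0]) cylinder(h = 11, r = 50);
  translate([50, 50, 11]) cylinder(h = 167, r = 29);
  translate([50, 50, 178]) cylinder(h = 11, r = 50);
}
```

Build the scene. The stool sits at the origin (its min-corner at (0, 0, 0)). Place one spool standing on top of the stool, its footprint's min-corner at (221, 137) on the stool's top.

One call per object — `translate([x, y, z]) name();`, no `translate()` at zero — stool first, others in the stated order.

stool();
translate([221, 137, 400]) spool();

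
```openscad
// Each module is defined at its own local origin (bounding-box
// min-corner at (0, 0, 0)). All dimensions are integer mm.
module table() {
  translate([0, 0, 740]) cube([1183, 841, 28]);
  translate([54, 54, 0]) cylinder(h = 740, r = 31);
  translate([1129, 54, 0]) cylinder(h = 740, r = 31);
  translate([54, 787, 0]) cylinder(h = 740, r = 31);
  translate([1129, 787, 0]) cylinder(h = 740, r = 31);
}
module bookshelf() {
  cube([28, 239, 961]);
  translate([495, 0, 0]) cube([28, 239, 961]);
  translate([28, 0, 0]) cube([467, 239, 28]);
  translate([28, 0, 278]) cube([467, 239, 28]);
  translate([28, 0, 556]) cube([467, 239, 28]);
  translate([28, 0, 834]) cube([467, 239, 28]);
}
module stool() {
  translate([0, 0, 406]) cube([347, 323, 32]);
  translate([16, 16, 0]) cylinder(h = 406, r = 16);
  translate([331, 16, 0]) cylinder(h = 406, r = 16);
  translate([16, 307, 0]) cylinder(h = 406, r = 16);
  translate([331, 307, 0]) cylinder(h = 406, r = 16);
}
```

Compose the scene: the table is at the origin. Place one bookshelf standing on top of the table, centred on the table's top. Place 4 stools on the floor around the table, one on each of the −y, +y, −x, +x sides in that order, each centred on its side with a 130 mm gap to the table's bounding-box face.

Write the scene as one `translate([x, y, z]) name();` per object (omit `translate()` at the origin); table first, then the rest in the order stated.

table();
translate([330, 301, 768]) bookshelf();
translate([418, -453, 0]) stool();
translate([418, 971, 0]) stool();
translate([-477, 259, 0]) stool();
translate([1313, 259, 0]) stool();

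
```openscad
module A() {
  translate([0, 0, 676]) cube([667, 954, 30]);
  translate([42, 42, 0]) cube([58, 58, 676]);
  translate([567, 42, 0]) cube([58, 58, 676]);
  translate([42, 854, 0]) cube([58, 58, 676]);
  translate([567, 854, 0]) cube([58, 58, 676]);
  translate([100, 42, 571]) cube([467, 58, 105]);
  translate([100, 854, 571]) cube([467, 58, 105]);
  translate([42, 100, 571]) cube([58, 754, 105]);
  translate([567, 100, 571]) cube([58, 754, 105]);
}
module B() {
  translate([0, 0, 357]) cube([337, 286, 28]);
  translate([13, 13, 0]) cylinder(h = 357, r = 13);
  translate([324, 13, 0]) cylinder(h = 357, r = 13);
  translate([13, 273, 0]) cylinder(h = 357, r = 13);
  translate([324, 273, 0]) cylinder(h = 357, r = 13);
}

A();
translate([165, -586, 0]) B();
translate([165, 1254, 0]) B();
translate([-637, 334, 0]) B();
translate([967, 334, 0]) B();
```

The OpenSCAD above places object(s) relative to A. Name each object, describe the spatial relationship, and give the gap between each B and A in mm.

A is a table. B is a stool. Four stools sit around the table at the −y, +y, −x, +x sides. The gap between each stool and the table is 300 mm.

Each stool's nearest face is 300 mm from the table's bounding box.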